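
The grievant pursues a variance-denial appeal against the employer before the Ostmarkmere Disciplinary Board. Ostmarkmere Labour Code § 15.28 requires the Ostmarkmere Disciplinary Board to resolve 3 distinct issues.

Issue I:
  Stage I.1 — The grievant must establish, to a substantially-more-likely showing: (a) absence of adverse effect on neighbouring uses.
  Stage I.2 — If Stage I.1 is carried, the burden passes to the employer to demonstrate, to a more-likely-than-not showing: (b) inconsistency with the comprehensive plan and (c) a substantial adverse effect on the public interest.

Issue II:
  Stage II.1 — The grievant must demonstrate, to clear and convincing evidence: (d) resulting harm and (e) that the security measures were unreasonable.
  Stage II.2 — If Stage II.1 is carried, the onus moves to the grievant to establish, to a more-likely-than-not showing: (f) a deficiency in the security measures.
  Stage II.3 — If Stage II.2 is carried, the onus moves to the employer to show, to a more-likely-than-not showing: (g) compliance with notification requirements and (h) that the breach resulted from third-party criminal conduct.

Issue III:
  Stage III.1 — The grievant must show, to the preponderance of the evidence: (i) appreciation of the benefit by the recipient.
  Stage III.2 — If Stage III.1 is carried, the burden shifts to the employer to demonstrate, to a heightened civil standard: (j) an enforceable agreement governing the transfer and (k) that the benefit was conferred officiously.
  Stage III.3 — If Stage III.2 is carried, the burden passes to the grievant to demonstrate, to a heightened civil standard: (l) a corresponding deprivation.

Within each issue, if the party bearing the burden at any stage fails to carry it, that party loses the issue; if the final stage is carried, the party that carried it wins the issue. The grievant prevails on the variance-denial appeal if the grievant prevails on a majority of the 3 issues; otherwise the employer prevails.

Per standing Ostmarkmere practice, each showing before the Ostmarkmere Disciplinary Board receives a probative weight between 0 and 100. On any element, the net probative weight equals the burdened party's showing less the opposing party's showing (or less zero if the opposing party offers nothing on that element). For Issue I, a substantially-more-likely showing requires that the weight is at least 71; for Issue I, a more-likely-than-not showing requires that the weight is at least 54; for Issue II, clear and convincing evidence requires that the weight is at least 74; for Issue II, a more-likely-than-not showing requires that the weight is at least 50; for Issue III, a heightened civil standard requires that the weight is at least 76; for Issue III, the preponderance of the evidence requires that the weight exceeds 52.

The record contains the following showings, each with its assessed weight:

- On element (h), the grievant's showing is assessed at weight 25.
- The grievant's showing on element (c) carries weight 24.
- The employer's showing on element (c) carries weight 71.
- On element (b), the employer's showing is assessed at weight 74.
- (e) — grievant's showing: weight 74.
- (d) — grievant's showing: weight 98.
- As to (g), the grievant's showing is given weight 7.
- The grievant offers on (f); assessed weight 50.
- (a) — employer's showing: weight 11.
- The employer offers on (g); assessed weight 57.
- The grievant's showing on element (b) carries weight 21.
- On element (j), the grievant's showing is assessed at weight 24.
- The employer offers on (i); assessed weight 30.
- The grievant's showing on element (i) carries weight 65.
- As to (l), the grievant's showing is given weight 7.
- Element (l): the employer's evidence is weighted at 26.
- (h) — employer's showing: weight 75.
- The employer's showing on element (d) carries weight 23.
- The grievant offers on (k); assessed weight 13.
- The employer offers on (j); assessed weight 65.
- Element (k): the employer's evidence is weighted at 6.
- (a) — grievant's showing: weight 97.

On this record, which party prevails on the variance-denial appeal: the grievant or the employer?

employer

— Issue I —
Stage I.1 — burden on grievant; standard: a substantially-more-likely showing (weight is at least 71).
    (a): 97 − 11 = 86 ≥ 71 [met]
  Stage I.1 is satisfied; the onus moves to the employer.
Stage I.2 — burden on employer; standard: a more-likely-than-not showing (weight is at least 54).
    (b): 74 − 21 = 53 < 54 [not met]
    (c): 71 − 24 = 47 < 54 [not met]
  Not every element is met, so the employer fails to carry Stage I.2.
The analysis ends at Stage I.2; the grievant prevails on this issue.
— Issue II —
Stage II.1 (grievant, clear and convincing evidence, weight is at least 74): (d) net 98−23=75 ≥ 74 — meets; (e) 74 ≥ 74 — meets.
  All elements met. The grievant retains the burden for Stage II.2.
Stage II.2 (grievant, a more-likely-than-not showing, weight is at least 50): (f) 50 ≥ 50 — meets.
  Stage II.2 carried; the burden shifts to the employer.
Stage II.3 (employer, a more-likely-than-not showing, weight is at least 50): (g) net 57−7=50 ≥ 50 — meets; (h) net 75−25=50 ≥ 50 — meets.
  All elements met at the final stage.
All stages carried — the employer prevails on this issue.
— Issue III —
Stage III.1 — burden on grievant; standard: the preponderance of the evidence (weight exceeds 52).
    (i): 65 − 30 = 35 ≤ 52 [not met]
  The grievant does not carry Stage III.1.
So the employer prevails on this issue.
Per-issue: Issue I → grievant; Issue II → employer; Issue III → employer. The grievant must prevail on a majority of issues; overall, the employer prevails.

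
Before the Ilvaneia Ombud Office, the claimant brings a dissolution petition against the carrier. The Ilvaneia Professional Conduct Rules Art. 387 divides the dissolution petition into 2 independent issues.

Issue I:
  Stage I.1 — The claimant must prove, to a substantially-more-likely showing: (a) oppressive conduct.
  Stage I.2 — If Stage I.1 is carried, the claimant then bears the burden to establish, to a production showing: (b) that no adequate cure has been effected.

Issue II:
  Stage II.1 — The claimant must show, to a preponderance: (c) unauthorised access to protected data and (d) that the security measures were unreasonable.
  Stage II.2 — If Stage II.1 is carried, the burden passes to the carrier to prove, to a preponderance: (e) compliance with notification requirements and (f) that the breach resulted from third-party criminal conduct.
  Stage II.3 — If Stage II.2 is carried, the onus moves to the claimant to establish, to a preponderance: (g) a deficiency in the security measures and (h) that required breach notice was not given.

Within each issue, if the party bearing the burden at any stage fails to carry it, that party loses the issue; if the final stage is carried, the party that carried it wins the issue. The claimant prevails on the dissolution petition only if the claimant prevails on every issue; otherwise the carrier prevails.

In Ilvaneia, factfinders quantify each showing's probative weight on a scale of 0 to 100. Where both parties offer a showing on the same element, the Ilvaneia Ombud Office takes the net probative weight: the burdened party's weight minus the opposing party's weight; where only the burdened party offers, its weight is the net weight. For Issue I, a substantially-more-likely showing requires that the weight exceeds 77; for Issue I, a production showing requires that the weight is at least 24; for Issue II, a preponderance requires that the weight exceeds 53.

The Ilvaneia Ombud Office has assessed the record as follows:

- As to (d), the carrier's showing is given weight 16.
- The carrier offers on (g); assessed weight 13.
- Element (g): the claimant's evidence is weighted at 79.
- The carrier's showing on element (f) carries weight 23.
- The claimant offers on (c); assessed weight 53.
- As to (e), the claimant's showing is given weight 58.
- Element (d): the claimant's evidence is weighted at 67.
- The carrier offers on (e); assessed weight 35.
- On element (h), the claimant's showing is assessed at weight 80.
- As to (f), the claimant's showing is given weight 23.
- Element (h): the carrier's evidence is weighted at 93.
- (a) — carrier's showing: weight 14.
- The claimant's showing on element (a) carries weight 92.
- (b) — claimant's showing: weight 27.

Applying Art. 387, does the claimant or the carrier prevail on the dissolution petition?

carrier

— Issue I —
Stage I.1 — burden on claimant; standard: a substantially-more-likely showing (weight exceeds 77).
    (a): 92 − 14 = 78 > 77 [met]
  Stage I.1 is satisfied; the claimant continues to bear the burden.
Stage I.2 — burden on claimant; standard: a production showing (weight is at least 24).
    (b): 27 ≥ 24 [met]
  Stage I.2 carried; the final stage is satisfied.
Every stage carried; the claimant prevails on this issue.
— Issue II —
Stage II.1 (claimant, a preponderance, weight exceeds 53): (c) 53 ≤ 53 — fails; (d) net 67−16=51 ≤ 53 — fails.
  The claimant does not carry Stage II.1.
So the carrier prevails on this issue.
Per-issue: Issue I → claimant; Issue II → carrier. The claimant must prevail on every issue; overall, the carrier prevails.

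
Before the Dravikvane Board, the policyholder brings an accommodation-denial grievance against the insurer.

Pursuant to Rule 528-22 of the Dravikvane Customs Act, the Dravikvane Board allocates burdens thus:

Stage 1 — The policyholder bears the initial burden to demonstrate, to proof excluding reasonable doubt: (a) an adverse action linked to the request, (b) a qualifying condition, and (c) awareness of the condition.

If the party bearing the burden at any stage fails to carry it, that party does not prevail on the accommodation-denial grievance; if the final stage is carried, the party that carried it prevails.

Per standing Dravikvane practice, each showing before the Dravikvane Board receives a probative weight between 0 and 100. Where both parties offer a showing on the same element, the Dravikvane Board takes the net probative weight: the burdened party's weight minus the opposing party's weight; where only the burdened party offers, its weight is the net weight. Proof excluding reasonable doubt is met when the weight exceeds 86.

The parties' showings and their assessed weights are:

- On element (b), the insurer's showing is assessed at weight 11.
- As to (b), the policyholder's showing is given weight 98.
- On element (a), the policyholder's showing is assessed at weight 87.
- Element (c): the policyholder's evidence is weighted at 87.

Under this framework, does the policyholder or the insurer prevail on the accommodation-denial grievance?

policyholder

At Stage 1 the policyholder must meet proof excluding reasonable doubt (weight exceeds 86): on (a) the weight is 87, > 86, so (a) meets the standard; on (b) the weight is 98 less the opposing 11 gives net 87, > 86, so (b) meets the standard; on (c) the weight is 87, which does exceed 86, so (c) meets the standard.
  The policyholder carries the last stage.
With every stage satisfied, the policyholder prevails.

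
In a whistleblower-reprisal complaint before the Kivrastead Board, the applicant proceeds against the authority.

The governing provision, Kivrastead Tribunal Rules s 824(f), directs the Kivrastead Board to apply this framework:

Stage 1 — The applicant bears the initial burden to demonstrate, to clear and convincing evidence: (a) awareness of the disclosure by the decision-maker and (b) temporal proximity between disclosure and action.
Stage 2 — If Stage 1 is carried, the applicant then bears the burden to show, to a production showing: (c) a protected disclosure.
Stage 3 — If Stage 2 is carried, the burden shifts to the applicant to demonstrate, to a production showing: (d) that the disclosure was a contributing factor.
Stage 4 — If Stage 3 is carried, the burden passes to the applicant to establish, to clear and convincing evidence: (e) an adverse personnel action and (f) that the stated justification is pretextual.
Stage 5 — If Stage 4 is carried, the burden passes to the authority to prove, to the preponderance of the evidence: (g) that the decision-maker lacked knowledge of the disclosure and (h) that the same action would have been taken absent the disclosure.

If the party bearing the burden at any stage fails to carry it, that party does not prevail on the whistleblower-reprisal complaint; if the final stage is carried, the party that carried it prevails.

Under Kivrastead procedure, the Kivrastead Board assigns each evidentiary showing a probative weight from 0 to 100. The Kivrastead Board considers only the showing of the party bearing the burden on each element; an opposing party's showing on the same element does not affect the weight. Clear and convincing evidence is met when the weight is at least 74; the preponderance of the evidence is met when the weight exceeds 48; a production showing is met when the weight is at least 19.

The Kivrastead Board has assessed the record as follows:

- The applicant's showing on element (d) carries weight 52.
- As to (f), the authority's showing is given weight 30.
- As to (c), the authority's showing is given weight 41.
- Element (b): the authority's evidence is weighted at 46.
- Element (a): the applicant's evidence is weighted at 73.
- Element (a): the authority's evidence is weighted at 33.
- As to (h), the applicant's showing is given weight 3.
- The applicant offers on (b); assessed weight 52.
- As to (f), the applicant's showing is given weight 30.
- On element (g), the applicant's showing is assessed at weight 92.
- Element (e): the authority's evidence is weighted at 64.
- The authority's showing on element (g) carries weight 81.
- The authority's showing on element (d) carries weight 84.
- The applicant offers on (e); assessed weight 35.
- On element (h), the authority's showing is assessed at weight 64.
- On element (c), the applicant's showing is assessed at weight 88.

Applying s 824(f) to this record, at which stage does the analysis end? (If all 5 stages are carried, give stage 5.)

stage 1

At Stage 1 the applicant must meet clear and convincing evidence (weight is at least 74): on (a) the weight is 73 (the authority's 33 is given no effect), which does not reach 74, so (a) does not meet the standard; on (b) the weight is 52 (the authority's 46 is given no effect), which does not reach 74, so (b) does not meet the standard.
  Stage 1 not carried; the applicant fails its burden.
The analysis ends at Stage 1; the authority prevails.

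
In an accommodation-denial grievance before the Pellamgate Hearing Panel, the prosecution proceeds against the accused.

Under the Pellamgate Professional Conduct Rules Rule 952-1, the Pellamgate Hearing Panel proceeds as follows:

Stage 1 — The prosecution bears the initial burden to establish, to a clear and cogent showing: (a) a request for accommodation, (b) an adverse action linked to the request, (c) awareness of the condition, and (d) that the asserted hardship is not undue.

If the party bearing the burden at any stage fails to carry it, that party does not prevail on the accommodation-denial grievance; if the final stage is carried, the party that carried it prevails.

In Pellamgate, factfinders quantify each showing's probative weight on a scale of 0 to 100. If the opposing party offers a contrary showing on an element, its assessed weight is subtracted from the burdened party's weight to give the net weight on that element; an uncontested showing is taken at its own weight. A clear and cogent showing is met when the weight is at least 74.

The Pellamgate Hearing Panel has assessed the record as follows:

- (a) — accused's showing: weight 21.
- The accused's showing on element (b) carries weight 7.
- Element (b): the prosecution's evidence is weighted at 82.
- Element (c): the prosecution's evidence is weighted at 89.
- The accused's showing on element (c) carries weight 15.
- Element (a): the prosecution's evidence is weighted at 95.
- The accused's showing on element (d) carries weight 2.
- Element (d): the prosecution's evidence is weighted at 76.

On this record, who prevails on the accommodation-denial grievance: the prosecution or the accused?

At Stage 1 the prosecution must meet a clear and cogent showing (weight is at least 74): on (a) the weight is 95 less the opposing 21 gives net 74, which does reach 74, so (a) meets the standard; on (b) the weight is 82 less the opposing 7 gives net 75, which does reach 74, so (b) meets the standard; on (c) the weight is 89 less the opposing 15 gives net 74, which does reach 74, so (c) meets the standard; on (d) the weight is 76 less the opposing 2 gives net 74, which does reach 74, so (d) meets the standard.
  The prosecution carries the last stage.
With every stage satisfied, the prosecution prevails.

prosecution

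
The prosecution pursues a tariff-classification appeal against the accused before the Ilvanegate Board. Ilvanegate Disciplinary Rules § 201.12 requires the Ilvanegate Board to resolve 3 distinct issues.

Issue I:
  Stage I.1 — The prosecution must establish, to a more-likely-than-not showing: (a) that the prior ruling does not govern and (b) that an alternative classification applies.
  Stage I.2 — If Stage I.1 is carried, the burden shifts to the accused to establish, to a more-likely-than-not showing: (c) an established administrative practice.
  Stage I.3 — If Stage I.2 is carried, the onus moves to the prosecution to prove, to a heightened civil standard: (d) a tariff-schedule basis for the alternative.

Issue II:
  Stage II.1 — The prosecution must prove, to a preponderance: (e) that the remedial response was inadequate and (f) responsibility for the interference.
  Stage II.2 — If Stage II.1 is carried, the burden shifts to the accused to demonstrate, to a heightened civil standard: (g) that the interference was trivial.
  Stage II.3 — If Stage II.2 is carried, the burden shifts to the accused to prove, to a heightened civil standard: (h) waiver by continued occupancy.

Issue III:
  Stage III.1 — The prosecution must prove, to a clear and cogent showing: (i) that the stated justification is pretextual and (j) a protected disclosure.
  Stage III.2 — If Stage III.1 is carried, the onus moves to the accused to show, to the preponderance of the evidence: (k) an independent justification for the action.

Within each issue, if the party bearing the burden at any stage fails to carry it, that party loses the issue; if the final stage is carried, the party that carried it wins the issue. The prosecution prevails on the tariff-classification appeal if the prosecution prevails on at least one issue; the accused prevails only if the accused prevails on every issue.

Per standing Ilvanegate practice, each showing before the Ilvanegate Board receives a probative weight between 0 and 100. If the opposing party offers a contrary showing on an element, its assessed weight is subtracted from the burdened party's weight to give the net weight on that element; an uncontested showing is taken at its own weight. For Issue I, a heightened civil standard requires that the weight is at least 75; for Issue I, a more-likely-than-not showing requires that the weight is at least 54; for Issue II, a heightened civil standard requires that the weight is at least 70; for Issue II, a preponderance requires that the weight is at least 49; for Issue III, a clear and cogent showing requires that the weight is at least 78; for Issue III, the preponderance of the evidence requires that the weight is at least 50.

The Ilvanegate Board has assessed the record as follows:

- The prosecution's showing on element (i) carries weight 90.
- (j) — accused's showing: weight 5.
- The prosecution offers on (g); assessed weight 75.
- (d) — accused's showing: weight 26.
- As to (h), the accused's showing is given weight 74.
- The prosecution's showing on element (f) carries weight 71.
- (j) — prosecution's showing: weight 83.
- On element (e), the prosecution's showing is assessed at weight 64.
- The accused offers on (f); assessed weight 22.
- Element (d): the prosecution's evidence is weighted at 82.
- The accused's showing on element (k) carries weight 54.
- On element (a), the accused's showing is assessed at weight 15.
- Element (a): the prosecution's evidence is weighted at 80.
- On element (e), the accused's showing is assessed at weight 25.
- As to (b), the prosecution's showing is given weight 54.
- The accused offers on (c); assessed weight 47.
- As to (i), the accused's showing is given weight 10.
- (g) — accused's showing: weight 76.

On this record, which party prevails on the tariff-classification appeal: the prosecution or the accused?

— Issue I —
At Stage I.1 the prosecution must meet a more-likely-than-not showing (weight is at least 54): on (a) the weight is 80 less the opposing 15 gives net 65, which does reach 54, so (a) meets the standard; on (b) the weight is 54, which does reach 54, so (b) meets the standard.
  Stage I.1 carried; the burden shifts to the accused.
At Stage I.2 the accused must meet a more-likely-than-not showing (weight is at least 54): on (c) the weight is 47, < 54, so (c) does not meet the standard.
  The accused does not carry Stage I.2.
The analysis ends at Stage I.2; the prosecution prevails on this issue.
— Issue II —
Stage II.1 (prosecution, a preponderance, weight is at least 49): (e) net 64−25=39 < 49 — fails; (f) net 71−22=49 ≥ 49 — meets.
  Stage II.1 not carried; the prosecution fails its burden.
The accused prevails on this issue.
— Issue III —
Stage III.1 (prosecution, a clear and cogent showing, weight is at least 78): (i) net 90−10=80 ≥ 78 — meets; (j) net 83−5=78 ≥ 78 — meets.
  Stage III.1 is satisfied; the onus moves to the accused.
Stage III.2 (accused, the preponderance of the evidence, weight is at least 50): (k) 54 ≥ 50 — meets.
  The accused carries the last stage.
Every stage carried; the accused prevails on this issue.
Per-issue: Issue I → prosecution; Issue II → accused; Issue III → accused. The prosecution must prevail on at least one issue; overall, the prosecution prevails.

prosecution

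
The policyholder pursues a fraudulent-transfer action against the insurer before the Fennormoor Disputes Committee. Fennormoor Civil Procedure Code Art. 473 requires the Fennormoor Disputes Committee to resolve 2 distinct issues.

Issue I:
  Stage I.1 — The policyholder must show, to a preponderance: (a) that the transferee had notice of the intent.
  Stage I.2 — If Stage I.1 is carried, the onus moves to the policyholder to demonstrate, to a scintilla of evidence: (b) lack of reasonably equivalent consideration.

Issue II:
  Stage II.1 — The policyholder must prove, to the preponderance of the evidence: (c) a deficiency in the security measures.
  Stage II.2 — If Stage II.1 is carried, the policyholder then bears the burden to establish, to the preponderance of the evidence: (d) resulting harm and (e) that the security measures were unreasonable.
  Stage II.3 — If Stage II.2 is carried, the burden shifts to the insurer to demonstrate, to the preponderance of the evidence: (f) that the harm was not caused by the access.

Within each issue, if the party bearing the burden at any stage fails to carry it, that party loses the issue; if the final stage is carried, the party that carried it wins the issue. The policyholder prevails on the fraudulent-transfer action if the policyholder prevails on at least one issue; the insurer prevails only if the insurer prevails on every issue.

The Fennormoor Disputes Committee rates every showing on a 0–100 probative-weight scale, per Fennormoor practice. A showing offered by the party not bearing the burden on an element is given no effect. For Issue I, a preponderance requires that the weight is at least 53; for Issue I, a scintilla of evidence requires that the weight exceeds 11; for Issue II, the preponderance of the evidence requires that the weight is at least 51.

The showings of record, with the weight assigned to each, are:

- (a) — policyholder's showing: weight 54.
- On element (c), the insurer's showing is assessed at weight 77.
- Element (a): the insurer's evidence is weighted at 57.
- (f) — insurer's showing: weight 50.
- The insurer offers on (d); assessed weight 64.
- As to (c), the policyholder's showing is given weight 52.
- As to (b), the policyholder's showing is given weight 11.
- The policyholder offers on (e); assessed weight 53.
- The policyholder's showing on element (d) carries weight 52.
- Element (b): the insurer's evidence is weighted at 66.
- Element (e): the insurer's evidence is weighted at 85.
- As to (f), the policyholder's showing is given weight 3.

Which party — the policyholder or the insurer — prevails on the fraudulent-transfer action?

— Issue I —
Stage I.1 (policyholder, a preponderance, weight is at least 53): (a) 54 (insurer's 57 disregarded) ≥ 53 — meets.
  Stage I.1 carried; the burden remains with the policyholder.
Stage I.2 (policyholder, a scintilla of evidence, weight exceeds 11): (b) 11 (insurer's 66 disregarded) ≤ 11 — fails.
  Stage I.2 not carried; the policyholder fails its burden.
So the insurer prevails on this issue.
— Issue II —
At Stage II.1 the policyholder must meet the preponderance of the evidence (weight is at least 51): on (c) the weight is 52 (the insurer's 77 is given no effect), which does reach 51, so (c) meets the standard.
  Stage II.1 is satisfied; the policyholder continues to bear the burden.
At Stage II.2 the policyholder must meet the preponderance of the evidence (weight is at least 51): on (d) the weight is 52 (the insurer's 64 is given no effect), which does reach 51, so (d) meets the standard; on (e) the weight is 53 (the insurer's 85 is given no effect), which does reach 51, so (e) meets the standard.
  Stage II.2 is satisfied; the onus moves to the insurer.
At Stage II.3 the insurer must meet the preponderance of the evidence (weight is at least 51): on (f) the weight is 50 (the policyholder's 3 is given no effect), which does not reach 51, so (f) does not meet the standard.
  Stage II.3 not carried; the insurer fails its burden.
The analysis ends at Stage II.3; the policyholder prevails on this issue.
Per-issue: Issue I → insurer; Issue II → policyholder. The policyholder must prevail on at least one issue; overall, the policyholder prevails.

policyholder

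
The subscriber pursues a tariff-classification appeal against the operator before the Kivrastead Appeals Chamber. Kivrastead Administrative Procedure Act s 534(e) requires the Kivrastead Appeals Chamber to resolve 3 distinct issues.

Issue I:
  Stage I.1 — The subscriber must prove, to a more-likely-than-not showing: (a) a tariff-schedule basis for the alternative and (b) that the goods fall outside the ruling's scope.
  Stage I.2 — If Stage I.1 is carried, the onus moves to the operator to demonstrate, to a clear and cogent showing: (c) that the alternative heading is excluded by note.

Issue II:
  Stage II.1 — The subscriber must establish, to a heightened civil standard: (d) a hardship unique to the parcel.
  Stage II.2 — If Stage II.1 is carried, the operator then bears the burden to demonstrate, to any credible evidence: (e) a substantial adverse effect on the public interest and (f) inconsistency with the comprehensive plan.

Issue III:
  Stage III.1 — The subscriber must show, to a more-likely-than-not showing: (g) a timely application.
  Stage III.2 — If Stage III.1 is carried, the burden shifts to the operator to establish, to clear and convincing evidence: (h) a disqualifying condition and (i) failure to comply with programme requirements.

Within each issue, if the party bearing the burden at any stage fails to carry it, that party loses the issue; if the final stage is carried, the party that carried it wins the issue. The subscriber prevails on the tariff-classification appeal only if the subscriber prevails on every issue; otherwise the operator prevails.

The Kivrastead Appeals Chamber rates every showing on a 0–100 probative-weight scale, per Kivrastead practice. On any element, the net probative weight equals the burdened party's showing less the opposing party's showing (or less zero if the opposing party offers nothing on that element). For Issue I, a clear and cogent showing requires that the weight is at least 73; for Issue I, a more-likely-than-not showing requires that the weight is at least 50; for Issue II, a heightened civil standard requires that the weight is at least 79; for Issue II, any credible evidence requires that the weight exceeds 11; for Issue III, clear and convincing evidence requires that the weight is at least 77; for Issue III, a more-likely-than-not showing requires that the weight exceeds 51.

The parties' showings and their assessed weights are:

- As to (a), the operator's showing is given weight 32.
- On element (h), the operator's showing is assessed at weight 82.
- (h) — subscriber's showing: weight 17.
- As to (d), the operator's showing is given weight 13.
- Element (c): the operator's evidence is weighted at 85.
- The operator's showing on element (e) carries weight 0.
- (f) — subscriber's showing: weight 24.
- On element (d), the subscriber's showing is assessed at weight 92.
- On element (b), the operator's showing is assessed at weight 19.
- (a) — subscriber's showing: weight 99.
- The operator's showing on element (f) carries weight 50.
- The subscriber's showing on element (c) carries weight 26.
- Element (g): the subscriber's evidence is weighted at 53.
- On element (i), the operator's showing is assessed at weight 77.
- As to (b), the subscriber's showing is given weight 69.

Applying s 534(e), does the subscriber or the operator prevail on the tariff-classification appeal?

— Issue I —
Stage I.1 — burden on subscriber; standard: a more-likely-than-not showing (weight is at least 50).
    (a): 99 − 32 = 67 ≥ 50 [met]
    (b): 69 − 19 = 50 ≥ 50 [met]
  All elements met. The burden passes to the operator.
Stage I.2 — burden on operator; standard: a clear and cogent showing (weight is at least 73).
    (c): 85 − 26 = 59 < 73 [not met]
  Not every element is met, so the operator fails to carry Stage I.2.
The subscriber prevails on this issue.
— Issue II —
Stage II.1 — burden on subscriber; standard: a heightened civil standard (weight is at least 79).
    (d): 92 − 13 = 79 ≥ 79 [met]
  The subscriber carries Stage II.1; the operator now bears the burden.
Stage II.2 — burden on operator; standard: any credible evidence (weight exceeds 11).
    (e): 0 ≤ 11 [not met]
    (f): 50 − 24 = 26 > 11 [met]
  Not every element is met, so the operator fails to carry Stage II.2.
So the subscriber prevails on this issue.
— Issue III —
Stage III.1 (subscriber, a more-likely-than-not showing, weight exceeds 51): (g) 53 > 51 — meets.
  Stage III.1 is satisfied; the onus moves to the operator.
Stage III.2 (operator, clear and convincing evidence, weight is at least 77): (h) net 82−17=65 < 77 — fails; (i) 77 ≥ 77 — meets.
  The operator does not carry Stage III.2.
The analysis ends at Stage III.2; the subscriber prevails on this issue.
Per-issue: Issue I → subscriber; Issue II → subscriber; Issue III → subscriber. The subscriber must prevail on every issue; overall, the subscriber prevails.

subscriber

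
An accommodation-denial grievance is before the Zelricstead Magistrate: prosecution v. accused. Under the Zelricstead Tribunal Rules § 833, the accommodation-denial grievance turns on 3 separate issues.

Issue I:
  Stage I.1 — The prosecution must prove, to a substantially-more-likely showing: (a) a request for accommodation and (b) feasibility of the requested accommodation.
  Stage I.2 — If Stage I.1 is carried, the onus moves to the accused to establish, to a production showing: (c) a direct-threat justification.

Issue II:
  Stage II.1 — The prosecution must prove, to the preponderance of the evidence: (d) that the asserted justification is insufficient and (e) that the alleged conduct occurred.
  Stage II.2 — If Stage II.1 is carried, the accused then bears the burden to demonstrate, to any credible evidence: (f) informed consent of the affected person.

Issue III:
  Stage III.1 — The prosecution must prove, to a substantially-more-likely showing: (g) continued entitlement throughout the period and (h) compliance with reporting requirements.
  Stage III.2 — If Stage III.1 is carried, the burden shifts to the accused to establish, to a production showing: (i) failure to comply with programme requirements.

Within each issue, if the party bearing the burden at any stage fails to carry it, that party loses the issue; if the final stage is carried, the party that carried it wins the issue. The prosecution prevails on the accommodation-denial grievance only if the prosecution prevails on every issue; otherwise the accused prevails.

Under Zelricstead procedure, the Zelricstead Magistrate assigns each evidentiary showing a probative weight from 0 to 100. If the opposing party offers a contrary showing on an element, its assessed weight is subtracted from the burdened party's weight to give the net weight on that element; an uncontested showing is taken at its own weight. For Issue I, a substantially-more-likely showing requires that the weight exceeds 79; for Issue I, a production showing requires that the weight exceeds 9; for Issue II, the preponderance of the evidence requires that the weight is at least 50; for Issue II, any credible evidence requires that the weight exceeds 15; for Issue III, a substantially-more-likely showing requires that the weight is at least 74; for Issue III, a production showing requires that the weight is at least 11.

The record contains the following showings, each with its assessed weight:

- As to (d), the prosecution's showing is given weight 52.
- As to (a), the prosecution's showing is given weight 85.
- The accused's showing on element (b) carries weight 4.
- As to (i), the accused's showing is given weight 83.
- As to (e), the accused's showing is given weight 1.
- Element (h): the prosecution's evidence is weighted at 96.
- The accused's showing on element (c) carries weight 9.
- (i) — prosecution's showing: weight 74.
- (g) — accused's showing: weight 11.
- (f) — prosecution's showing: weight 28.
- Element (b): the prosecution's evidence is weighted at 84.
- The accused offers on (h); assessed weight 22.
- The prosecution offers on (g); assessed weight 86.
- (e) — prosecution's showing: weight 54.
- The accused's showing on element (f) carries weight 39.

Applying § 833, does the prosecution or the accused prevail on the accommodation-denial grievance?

— Issue I —
Stage I.1 — burden on prosecution; standard: a substantially-more-likely showing (weight exceeds 79).
    (a): 85 > 79 [met]
    (b): 84 − 4 = 80 > 79 [met]
  Stage I.1 carried; the burden shifts to the accused.
Stage I.2 — burden on accused; standard: a production showing (weight exceeds 9).
    (c): 9 ≤ 9 [not met]
  The accused does not carry Stage I.2.
The analysis ends at Stage I.2; the prosecution prevails on this issue.
— Issue II —
Stage II.1 — burden on prosecution; standard: the preponderance of the evidence (weight is at least 50).
    (d): 52 ≥ 50 [met]
    (e): 54 − 1 = 53 ≥ 50 [met]
  Stage II.1 carried; the burden shifts to the accused.
Stage II.2 — burden on accused; standard: any credible evidence (weight exceeds 15).
    (f): 39 − 28 = 11 ≤ 15 [not met]
  Stage II.2 not carried; the accused fails its burden.
So the prosecution prevails on this issue.
— Issue III —
At Stage III.1 the prosecution must meet a substantially-more-likely showing (weight is at least 74): on (g) the weight is 86 less the opposing 11 gives net 75, ≥ 74, so (g) meets the standard; on (h) the weight is 96 less the opposing 22 gives net 74, ≥ 74, so (h) meets the standard.
  The prosecution carries Stage III.1; the accused now bears the burden.
At Stage III.2 the accused must meet a production showing (weight is at least 11): on (i) the weight is 83 less the opposing 74 gives net 9, which does not reach 11, so (i) does not meet the standard.
  Stage III.2 not carried; the accused fails its burden.
The analysis ends at Stage III.2; the prosecution prevails on this issue.
Per-issue: Issue I → prosecution; Issue II → prosecution; Issue III → prosecution. The prosecution must prevail on every issue; overall, the prosecution prevails.

prosecution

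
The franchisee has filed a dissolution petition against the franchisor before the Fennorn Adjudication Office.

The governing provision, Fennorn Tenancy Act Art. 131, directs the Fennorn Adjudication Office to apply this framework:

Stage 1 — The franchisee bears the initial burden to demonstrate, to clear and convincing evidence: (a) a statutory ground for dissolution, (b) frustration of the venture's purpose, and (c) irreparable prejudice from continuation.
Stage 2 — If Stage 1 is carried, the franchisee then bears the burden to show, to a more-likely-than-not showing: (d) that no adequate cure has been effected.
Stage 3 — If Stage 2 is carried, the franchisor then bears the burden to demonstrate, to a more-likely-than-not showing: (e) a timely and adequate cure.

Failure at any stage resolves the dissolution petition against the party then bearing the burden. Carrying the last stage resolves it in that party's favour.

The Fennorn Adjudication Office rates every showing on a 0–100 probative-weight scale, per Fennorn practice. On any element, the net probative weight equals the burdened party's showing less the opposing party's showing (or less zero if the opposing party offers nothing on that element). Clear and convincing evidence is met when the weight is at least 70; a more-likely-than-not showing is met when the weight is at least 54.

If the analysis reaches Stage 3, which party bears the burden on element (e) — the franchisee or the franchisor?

franchisor

Stage 3's rule assigns the burden to the franchisor (to a more-likely-than-not showing).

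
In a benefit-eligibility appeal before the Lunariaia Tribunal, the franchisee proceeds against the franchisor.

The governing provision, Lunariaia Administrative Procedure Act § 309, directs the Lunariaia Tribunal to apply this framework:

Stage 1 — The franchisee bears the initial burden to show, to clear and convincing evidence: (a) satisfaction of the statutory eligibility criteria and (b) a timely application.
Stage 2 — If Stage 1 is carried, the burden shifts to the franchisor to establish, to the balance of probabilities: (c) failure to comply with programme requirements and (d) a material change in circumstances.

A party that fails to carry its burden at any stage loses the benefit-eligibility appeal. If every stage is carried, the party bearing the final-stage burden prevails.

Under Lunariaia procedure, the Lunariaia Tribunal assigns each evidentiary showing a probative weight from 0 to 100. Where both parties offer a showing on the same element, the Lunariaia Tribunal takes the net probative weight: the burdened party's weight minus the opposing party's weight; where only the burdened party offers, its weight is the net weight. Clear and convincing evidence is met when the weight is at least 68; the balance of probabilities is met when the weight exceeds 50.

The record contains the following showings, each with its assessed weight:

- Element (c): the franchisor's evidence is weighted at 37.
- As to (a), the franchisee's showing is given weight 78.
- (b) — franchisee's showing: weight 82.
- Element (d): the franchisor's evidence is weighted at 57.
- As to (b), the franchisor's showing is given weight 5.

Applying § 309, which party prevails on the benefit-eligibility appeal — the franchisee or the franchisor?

Stage 1 — burden on franchisee; standard: clear and convincing evidence (weight is at least 68).
    (a): 78 ≥ 68 [met]
    (b): 82 − 5 = 77 ≥ 68 [met]
  All elements met. The burden passes to the franchisor.
Stage 2 — burden on franchisor; standard: the balance of probabilities (weight exceeds 50).
    (c): 37 ≤ 50 [not met]
    (d): 57 > 50 [met]
  Not every element is met, so the franchisor fails to carry Stage 2.
The franchisee prevails.

franchisee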